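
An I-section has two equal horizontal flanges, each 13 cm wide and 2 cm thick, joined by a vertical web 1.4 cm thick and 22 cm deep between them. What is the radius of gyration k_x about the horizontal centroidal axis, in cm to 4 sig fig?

k_x ≈ 10.28 cm

Break the section into simple shapes (no overlaps), measuring from the bottom-left corner of the bounding box.
Bottom flange: 13 × 2, A = 26 cm², y = 1 cm, Ī = 8.66667 cm⁴.
Web: 1.4 × 22, A = 30.8 cm², y = 13 cm, Ī = 1242.27 cm⁴.
Top flange: 13 × 2, A = 26 cm², y = 25 cm, Ī = 8.66667 cm⁴.
By symmetry the centroid is at mid-height, ȳ = 13 cm.
Transfer each piece to the horizontal centroidal axis using Ī + A·d² with d = y − 13:
  bottom flange: d = -12 cm → contributes +3752.67 cm⁴
  web: d = 0 cm → contributes +1242.27 cm⁴
  top flange: d = 12 cm → contributes +3752.67 cm⁴
Total I = 8747.6 cm⁴.
Radius of gyration: k = √(I/A) = √(8747.6 / 82.8) = 10.2785 cm.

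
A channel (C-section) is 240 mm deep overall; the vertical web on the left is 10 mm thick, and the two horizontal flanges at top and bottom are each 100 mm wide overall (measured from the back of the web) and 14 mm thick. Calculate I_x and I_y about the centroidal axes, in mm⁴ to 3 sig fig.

I_x ≈ 4.37 × 10⁷ mm⁴, I_y ≈ 4.79 × 10⁶ mm⁴

Break the section into simple shapes (no overlaps), measuring from the bottom-left corner of the bounding box.
Web: 10 × 240, A = 2 400 mm², y = 120 mm, Ī = 11 520 000 mm⁴.
Top flange (beyond web): 90 × 14, A = 1 260 mm², y = 233 mm, Ī = 20 580 mm⁴.
Bottom flange (beyond web): 90 × 14, A = 1 260 mm², y = 7 mm, Ī = 20 580 mm⁴.
By symmetry the centroid is at mid-height, ȳ = 120 mm.
Transfer each piece to the centroidal x-axis using Ī + A·d² with d = y − 120:
  web: d = 0 mm → contributes +11 520 000 mm⁴
  top flange (beyond web): d = 113 mm → contributes +16 109 520 mm⁴
  bottom flange (beyond web): d = -113 mm → contributes +16 109 520 mm⁴
Total I = 43 739 040 mm⁴.
For the y-axis: x̄ = 30.61 mm.
Repeating about the centroidal y-axis gives I_y = 4 794 171 mm⁴.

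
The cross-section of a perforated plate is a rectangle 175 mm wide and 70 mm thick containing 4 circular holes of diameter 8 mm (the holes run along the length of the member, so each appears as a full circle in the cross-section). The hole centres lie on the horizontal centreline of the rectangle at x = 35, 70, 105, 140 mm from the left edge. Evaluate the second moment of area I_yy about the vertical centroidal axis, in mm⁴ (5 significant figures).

I_yy ≈ 3.0954 × 10⁷ mm⁴

Break the section into simple shapes (no overlaps), measuring from the bottom-left corner of the bounding box.
Plate: 175 × 70, A = 12 250 mm², x = 87.5 mm, Ī = 31 263 021 mm⁴.
Hole 1 (subtracted): ⌀8, A = 50.26548 mm², x = 35 mm, Ī = 201.0619 mm⁴.
Hole 2 (subtracted): ⌀8, A = 50.26548 mm², x = 70 mm, Ī = 201.0619 mm⁴.
Hole 3 (subtracted): ⌀8, A = 50.26548 mm², x = 105 mm, Ī = 201.0619 mm⁴.
Hole 4 (subtracted): ⌀8, A = 50.26548 mm², x = 140 mm, Ī = 201.0619 mm⁴.
By symmetry the centroid is at mid-width, x̄ = 87.5 mm.
Transfer each piece to the vertical centroidal axis using Ī + A·d² with d = x − 87.5:
  plate: d = 0 mm → contributes +31 263 021 mm⁴
  hole 1: d = -52.5 mm → contributes −138745.3 mm⁴
  hole 2: d = -17.5 mm → contributes −15594.87 mm⁴
  hole 3: d = 17.5 mm → contributes −15594.87 mm⁴
  hole 4: d = 52.5 mm → contributes −138745.3 mm⁴
Total I = 30 954 341 mm⁴.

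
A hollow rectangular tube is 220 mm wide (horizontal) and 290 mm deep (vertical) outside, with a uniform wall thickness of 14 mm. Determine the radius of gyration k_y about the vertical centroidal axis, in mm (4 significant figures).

Split into non-overlapping primitives; take the origin at the lower-left of the bounding box.
Outer rectangle: 220 × 290, A = 63 800 mm², x = 110 mm, Ī = 257 326 667 mm⁴.
Inner void (subtracted): 192 × 262, A = 50 304 mm², x = 110 mm, Ī = 154 533 888 mm⁴.
By symmetry the centroid is at mid-width, x̄ = 110 mm.
All pieces are centred on the vertical centroidal axis, so I = ΣĪ (holes subtracted) = 102 792 779 mm⁴.
Radius of gyration: k = √(I/A) = √(102 792 779 / 13 496) = 87.2728 mm.

k_y ≈ 87.27 mm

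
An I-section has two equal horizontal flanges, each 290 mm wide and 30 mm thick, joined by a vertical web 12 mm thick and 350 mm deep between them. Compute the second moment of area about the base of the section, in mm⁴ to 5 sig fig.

I_base ≈ 1.5801 × 10⁹ mm⁴

Split into non-overlapping primitives; take the origin at the lower-left of the bounding box.
Bottom flange: 290 × 30, A = 8 700 mm², y = 15 mm, Ī = 652 500 mm⁴.
Web: 12 × 350, A = 4 200 mm², y = 205 mm, Ī = 42 875 000 mm⁴.
Top flange: 290 × 30, A = 8 700 mm², y = 395 mm, Ī = 652 500 mm⁴.
Transfer each piece to a horizontal axis along the bottom face using Ī + A·d² with d = y − 0:
  bottom flange: d = 15 mm → contributes +2 610 000 mm⁴
  web: d = 205 mm → contributes +219 380 000 mm⁴
  top flange: d = 395 mm → contributes +1 358 070 000 mm⁴
Total I = 1 580 060 000 mm⁴.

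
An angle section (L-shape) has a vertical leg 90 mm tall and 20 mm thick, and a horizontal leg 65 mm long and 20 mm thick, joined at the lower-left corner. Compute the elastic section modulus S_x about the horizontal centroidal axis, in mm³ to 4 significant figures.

S_x ≈ 3.494 × 10⁴ mm³

Break the section into simple shapes (no overlaps), measuring from the bottom-left corner of the bounding box.
Vertical leg: 20 × 90, A = 1 800 mm², y = 45 mm, Ī = 1 215 000 mm⁴.
Horizontal leg (remainder): 45 × 20, A = 900 mm², y = 10 mm, Ī = 30 000 mm⁴.
Centroid: ȳ = ΣA·y / ΣA = 33.3333 mm.
Transfer each piece to the horizontal centroidal axis using Ī + A·d² with d = y − 33.3333:
  vertical leg: d = 11.6667 mm → contributes +1 460 000 mm⁴
  horizontal leg (remainder): d = -23.3333 mm → contributes +520 000 mm⁴
Total I = 1 980 000 mm⁴.
Extreme fibre distance c = 56.6667 mm; S = I/c = 34941.2 mm³.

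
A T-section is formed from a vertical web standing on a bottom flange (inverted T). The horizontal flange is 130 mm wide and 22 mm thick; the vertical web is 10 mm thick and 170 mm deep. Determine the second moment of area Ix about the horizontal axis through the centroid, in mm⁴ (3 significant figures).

Ix ≈ 1.40 × 10⁷ mm⁴

Treat the section as a set of non-overlapping primitives; coordinates are from the bounding-box lower-left.
Flange: 130 × 22, A = 2 860 mm², y = 11 mm, Ī = 115 353 mm⁴.
Web: 10 × 170, A = 1 700 mm², y = 107 mm, Ī = 4 094 167 mm⁴.
Centroid: ȳ = ΣA·y / ΣA = 46.789 mm.
Transfer each piece to the horizontal axis through the centroid using Ī + A·d² with d = y − 46.789:
  flange: d = -35.789 mm → contributes +3 778 689 mm⁴
  web: d = 60.211 mm → contributes +10 257 189 mm⁴
Total I = 14 035 878 mm⁴.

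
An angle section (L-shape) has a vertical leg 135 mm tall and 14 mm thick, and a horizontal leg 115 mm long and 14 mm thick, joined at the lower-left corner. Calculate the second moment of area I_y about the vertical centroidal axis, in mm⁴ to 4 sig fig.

I_y ≈ 3.907 × 10⁶ mm⁴

Treat the section as a set of non-overlapping primitives; coordinates are from the bounding-box lower-left.
Vertical leg: 14 × 135, A = 1 890 mm², x = 7 mm, Ī = 30 870 mm⁴.
Horizontal leg (remainder): 101 × 14, A = 1 414 mm², x = 64.5 mm, Ī = 1 202 018 mm⁴.
Centroid: x̄ = ΣA·x / ΣA = 31.6081 mm.
Transfer each piece to the vertical centroidal axis using Ī + A·d² with d = x − 31.6081:
  vertical leg: d = -24.6081 mm → contributes +1 175 371 mm⁴
  horizontal leg (remainder): d = 32.8919 mm → contributes +2 731 797 mm⁴
Total I = 3 907 168 mm⁴.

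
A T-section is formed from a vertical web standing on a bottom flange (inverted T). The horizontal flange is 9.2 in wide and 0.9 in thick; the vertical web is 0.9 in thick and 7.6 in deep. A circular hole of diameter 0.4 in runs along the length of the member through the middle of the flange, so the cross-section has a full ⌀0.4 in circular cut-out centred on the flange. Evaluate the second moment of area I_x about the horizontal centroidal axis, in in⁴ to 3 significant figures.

Treat the section as a set of non-overlapping primitives; coordinates are from the bounding-box lower-left.
Flange: 9.2 × 0.9, A = 8.28 in², y = 0.45 in, Ī = 0.5589 in⁴.
Web: 0.9 × 7.6, A = 6.84 in², y = 4.7 in, Ī = 32.923 in⁴.
Hole (subtracted): ⌀0.4, A = 0.12566 in², y = 0.45 in, Ī = 0.0012566 in⁴.
Centroid: ȳ = ΣA·y / ΣA = 2.3887 in.
Transfer each piece to the horizontal centroidal axis using Ī + A·d² with d = y − 2.3887:
  flange: d = -1.9387 in → contributes +31.681 in⁴
  web: d = 2.3113 in → contributes +69.462 in⁴
  hole: d = -1.9387 in → contributes −0.47359 in⁴
Total I = 100.67 in⁴.

I_x ≈ 101 in⁴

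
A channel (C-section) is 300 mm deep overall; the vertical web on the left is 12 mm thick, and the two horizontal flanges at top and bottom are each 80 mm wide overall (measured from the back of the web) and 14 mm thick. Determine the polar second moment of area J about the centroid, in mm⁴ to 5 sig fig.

Treat the section as a set of non-overlapping primitives; coordinates are from the bounding-box lower-left.
Web: 12 × 300, A = 3 600 mm², y = 150 mm, Ī = 27 000 000 mm⁴.
Top flange (beyond web): 68 × 14, A = 952 mm², y = 293 mm, Ī = 15549.33 mm⁴.
Bottom flange (beyond web): 68 × 14, A = 952 mm², y = 7 mm, Ī = 15549.33 mm⁴.
By symmetry the centroid is at mid-height, ȳ = 150 mm.
Transfer each piece to the centroidal x-axis using Ī + A·d² with d = y − 150:
  web: d = 0 mm → contributes +27 000 000 mm⁴
  top flange (beyond web): d = 143 mm → contributes +19 482 997 mm⁴
  bottom flange (beyond web): d = -143 mm → contributes +19 482 997 mm⁴
Total I = 65 965 995 mm⁴.
For the y-axis: x̄ = 19.83721 mm.
Repeating about the centroidal y-axis gives I_y = 2 769 433 mm⁴.
Polar second moment: J = I_x + I_y = 68 735 427 mm⁴.

J ≈ 6.8735 × 10⁷ mm⁴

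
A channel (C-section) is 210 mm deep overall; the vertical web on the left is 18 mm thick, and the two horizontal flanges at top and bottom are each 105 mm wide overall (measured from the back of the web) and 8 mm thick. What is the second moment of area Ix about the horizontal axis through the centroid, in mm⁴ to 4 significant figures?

Break the section into simple shapes (no overlaps), measuring from the bottom-left corner of the bounding box.
Web: 18 × 210, A = 3 780 mm², y = 105 mm, Ī = 13 891 500 mm⁴.
Top flange (beyond web): 87 × 8, A = 696 mm², y = 206 mm, Ī = 3 712 mm⁴.
Bottom flange (beyond web): 87 × 8, A = 696 mm², y = 4 mm, Ī = 3 712 mm⁴.
By symmetry the centroid is at mid-height, ȳ = 105 mm.
Transfer each piece to the horizontal axis through the centroid using Ī + A·d² with d = y − 105:
  web: d = 0 mm → contributes +13 891 500 mm⁴
  top flange (beyond web): d = 101 mm → contributes +7 103 608 mm⁴
  bottom flange (beyond web): d = -101 mm → contributes +7 103 608 mm⁴
Total I = 28 098 716 mm⁴.

Ix ≈ 2.810 × 10⁷ mm⁴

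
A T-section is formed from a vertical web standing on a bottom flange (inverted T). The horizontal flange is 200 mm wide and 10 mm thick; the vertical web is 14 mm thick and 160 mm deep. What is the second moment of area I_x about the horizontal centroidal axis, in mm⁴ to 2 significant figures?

I_x ≈ 1.2 × 10⁷ mm⁴

Split into non-overlapping primitives; take the origin at the lower-left of the bounding box.
Flange: 200 × 10, A = 2 000 mm², y = 5 mm, Ī = 16 667 mm⁴.
Web: 14 × 160, A = 2 240 mm², y = 90 mm, Ī = 4 778 667 mm⁴.
Centroid: ȳ = ΣA·y / ΣA = 49.91 mm.
Transfer each piece to the horizontal centroidal axis using Ī + A·d² with d = y − 49.91:
  flange: d = -44.91 mm → contributes +4 049 703 mm⁴
  web: d = 40.09 mm → contributes +8 379 592 mm⁴
Total I = 12 429 296 mm⁴.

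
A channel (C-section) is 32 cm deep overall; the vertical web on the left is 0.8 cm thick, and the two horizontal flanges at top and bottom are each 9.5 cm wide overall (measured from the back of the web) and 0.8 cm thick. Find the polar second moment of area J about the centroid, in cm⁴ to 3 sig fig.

J ≈ 5870 cm⁴

Break the section into simple shapes (no overlaps), measuring from the bottom-left corner of the bounding box.
Web: 0.8 × 32, A = 25.6 cm², y = 16 cm, Ī = 2184.5 cm⁴.
Top flange (beyond web): 8.7 × 0.8, A = 6.96 cm², y = 31.6 cm, Ī = 0.3712 cm⁴.
Bottom flange (beyond web): 8.7 × 0.8, A = 6.96 cm², y = 0.4 cm, Ī = 0.3712 cm⁴.
By symmetry the centroid is at mid-height, ȳ = 16 cm.
Transfer each piece to the centroidal x-axis using Ī + A·d² with d = y − 16:
  web: d = 0 cm → contributes +2184.5 cm⁴
  top flange (beyond web): d = 15.6 cm → contributes +1694.2 cm⁴
  bottom flange (beyond web): d = -15.6 cm → contributes +1694.2 cm⁴
Total I = 5572.8 cm⁴.
For the y-axis: x̄ = 2.0731 cm.
Repeating about the centroidal y-axis gives I_y = 292.61 cm⁴.
Polar second moment: J = I_x + I_y = 5865.5 cm⁴.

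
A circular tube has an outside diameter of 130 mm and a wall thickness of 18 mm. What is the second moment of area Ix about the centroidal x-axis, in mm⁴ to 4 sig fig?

Ix ≈ 1.019 × 10⁷ mm⁴

Break the section into simple shapes (no overlaps), measuring from the bottom-left corner of the bounding box.
Outer circle: ⌀130, A = 13273.2 mm², y = 65 mm, Ī = 14 019 848 mm⁴.
Bore (subtracted): ⌀94, A = 6939.78 mm², y = 65 mm, Ī = 3 832 492 mm⁴.
By symmetry the centroid is at mid-height, ȳ = 65 mm.
All pieces are centred on the centroidal x-axis, so I = ΣĪ (holes subtracted) = 10 187 356 mm⁴.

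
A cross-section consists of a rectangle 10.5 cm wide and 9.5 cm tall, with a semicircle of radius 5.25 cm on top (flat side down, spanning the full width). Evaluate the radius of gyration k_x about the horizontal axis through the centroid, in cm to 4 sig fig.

k_x ≈ 4.013 cm

Decompose the section into non-overlapping parts with the origin at the bottom-left of its bounding rectangle.
Rectangular body: 10.5 × 9.5, A = 99.75 cm², y = 4.75 cm, Ī = 750.203 cm⁴.
Semicircular cap: semicircle r = 5.25, A = 43.2951 cm², y = 11.7282 cm, Ī = 83.3814 cm⁴.
Centroid: ȳ = ΣA·y / ΣA = 6.86206 cm.
Transfer each piece to the horizontal axis through the centroid using Ī + A·d² with d = y − 6.86206:
  rectangular body: d = -2.11206 cm → contributes +1195.17 cm⁴
  semicircular cap: d = 4.86611 cm → contributes +1108.56 cm⁴
Total I = 2303.73 cm⁴.
Radius of gyration: k = √(I/A) = √(2303.73 / 143.045) = 4.0131 cm.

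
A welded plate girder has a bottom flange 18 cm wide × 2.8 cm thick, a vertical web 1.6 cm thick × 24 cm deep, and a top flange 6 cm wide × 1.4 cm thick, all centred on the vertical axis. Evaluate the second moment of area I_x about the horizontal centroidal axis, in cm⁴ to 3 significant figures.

I_x ≈ 8960 cm⁴

Treat the section as a set of non-overlapping primitives; coordinates are from the bounding-box lower-left.
Bottom plate: 18 × 2.8, A = 50.4 cm², y = 1.4 cm, Ī = 32.928 cm⁴.
Web plate: 1.6 × 24, A = 38.4 cm², y = 14.8 cm, Ī = 1843.2 cm⁴.
Top plate: 6 × 1.4, A = 8.4 cm², y = 27.5 cm, Ī = 1.372 cm⁴.
Centroid: ȳ = ΣA·y / ΣA = 8.9494 cm.
Transfer each piece to the horizontal centroidal axis using Ī + A·d² with d = y − 8.9494:
  bottom plate: d = -7.5494 cm → contributes +2905.4 cm⁴
  web plate: d = 5.8506 cm → contributes +3157.6 cm⁴
  top plate: d = 18.551 cm → contributes +2 892 cm⁴
Total I = 8 955 cm⁴.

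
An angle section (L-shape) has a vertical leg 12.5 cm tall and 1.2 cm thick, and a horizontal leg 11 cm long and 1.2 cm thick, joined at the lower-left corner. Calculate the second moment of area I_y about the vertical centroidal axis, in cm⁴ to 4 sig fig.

Decompose the section into non-overlapping parts with the origin at the bottom-left of its bounding rectangle.
Vertical leg: 1.2 × 12.5, A = 15 cm², x = 0.6 cm, Ī = 1.8 cm⁴.
Horizontal leg (remainder): 9.8 × 1.2, A = 11.76 cm², x = 6.1 cm, Ī = 94.1192 cm⁴.
Centroid: x̄ = ΣA·x / ΣA = 3.01704 cm.
Transfer each piece to the vertical centroidal axis using Ī + A·d² with d = x − 3.01704:
  vertical leg: d = -2.41704 cm → contributes +89.4313 cm⁴
  horizontal leg (remainder): d = 3.08296 cm → contributes +205.894 cm⁴
Total I = 295.325 cm⁴.

I_y ≈ 295.3 cm⁴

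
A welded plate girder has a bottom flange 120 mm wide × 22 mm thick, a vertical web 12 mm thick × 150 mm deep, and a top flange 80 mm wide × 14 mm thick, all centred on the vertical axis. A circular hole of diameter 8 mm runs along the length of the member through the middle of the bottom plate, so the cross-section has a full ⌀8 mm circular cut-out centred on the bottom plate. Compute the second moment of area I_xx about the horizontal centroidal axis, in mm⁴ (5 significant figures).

I_xx ≈ 2.7075 × 10⁷ mm⁴

Decompose the section into non-overlapping parts with the origin at the bottom-left of its bounding rectangle.
Bottom plate: 120 × 22, A = 2 640 mm², y = 11 mm, Ī = 106 480 mm⁴.
Web plate: 12 × 150, A = 1 800 mm², y = 97 mm, Ī = 3 375 000 mm⁴.
Top plate: 80 × 14, A = 1 120 mm², y = 179 mm, Ī = 18293.33 mm⁴.
Hole (subtracted): ⌀8, A = 50.26548 mm², y = 11 mm, Ī = 201.0619 mm⁴.
Centroid: ȳ = ΣA·y / ΣA = 73.24619 mm.
Transfer each piece to the horizontal centroidal axis using Ī + A·d² with d = y − 73.24619:
  bottom plate: d = -62.24619 mm → contributes +10 335 394 mm⁴
  web plate: d = 23.75381 mm → contributes +4 390 638 mm⁴
  top plate: d = 105.7538 mm → contributes +12 544 225 mm⁴
  hole: d = -62.24619 mm → contributes −194959.1 mm⁴
Total I = 27 075 298 mm⁴.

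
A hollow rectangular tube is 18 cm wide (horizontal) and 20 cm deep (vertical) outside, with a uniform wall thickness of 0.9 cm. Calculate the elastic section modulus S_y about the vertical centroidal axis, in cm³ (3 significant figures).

Break the section into simple shapes (no overlaps), measuring from the bottom-left corner of the bounding box.
Outer rectangle: 18 × 20, A = 360 cm², x = 9 cm, Ī = 9 720 cm⁴.
Inner void (subtracted): 16.2 × 18.2, A = 294.84 cm², x = 9 cm, Ī = 6448.2 cm⁴.
By symmetry the centroid is at mid-width, x̄ = 9 cm.
All pieces are centred on the vertical centroidal axis, so I = ΣĪ (holes subtracted) = 3271.8 cm⁴.
Extreme fibre distance c = 9 cm; S = I/c = 363.54 cm³.

S_y ≈ 364 cm³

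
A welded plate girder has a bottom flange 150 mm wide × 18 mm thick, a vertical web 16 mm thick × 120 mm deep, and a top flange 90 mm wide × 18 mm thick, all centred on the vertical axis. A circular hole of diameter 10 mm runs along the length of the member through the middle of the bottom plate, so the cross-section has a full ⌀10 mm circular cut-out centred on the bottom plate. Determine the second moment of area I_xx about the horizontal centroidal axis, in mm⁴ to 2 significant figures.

I_xx ≈ 2.2 × 10⁷ mm⁴

Break the section into simple shapes (no overlaps), measuring from the bottom-left corner of the bounding box.
Bottom plate: 150 × 18, A = 2 700 mm², y = 9 mm, Ī = 72 900 mm⁴.
Web plate: 16 × 120, A = 1 920 mm², y = 78 mm, Ī = 2 304 000 mm⁴.
Top plate: 90 × 18, A = 1 620 mm², y = 147 mm, Ī = 43 740 mm⁴.
Hole (subtracted): ⌀10, A = 78.54 mm², y = 9 mm, Ī = 490.9 mm⁴.
Centroid: ȳ = ΣA·y / ΣA = 66.79 mm.
Transfer each piece to the horizontal centroidal axis using Ī + A·d² with d = y − 66.79:
  bottom plate: d = -57.79 mm → contributes +9 088 488 mm⁴
  web plate: d = 11.21 mm → contributes +2 545 490 mm⁴
  top plate: d = 80.21 mm → contributes +10 467 542 mm⁴
  hole: d = -57.79 mm → contributes −262 744 mm⁴
Total I = 21 838 776 mm⁴.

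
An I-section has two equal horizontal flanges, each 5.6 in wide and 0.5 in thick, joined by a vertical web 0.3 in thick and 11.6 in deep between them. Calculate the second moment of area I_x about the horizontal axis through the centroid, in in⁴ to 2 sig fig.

Decompose the section into non-overlapping parts with the origin at the bottom-left of its bounding rectangle.
Bottom flange: 5.6 × 0.5, A = 2.8 in², y = 0.25 in, Ī = 0.05833 in⁴.
Web: 0.3 × 11.6, A = 3.48 in², y = 6.3 in, Ī = 39.02 in⁴.
Top flange: 5.6 × 0.5, A = 2.8 in², y = 12.35 in, Ī = 0.05833 in⁴.
By symmetry the centroid is at mid-height, ȳ = 6.3 in.
Transfer each piece to the horizontal axis through the centroid using Ī + A·d² with d = y − 6.3:
  bottom flange: d = -6.05 in → contributes +102.5 in⁴
  web: d = 0 in → contributes +39.02 in⁴
  top flange: d = 6.05 in → contributes +102.5 in⁴
Total I = 244.1 in⁴.

I_x ≈ 240 in⁴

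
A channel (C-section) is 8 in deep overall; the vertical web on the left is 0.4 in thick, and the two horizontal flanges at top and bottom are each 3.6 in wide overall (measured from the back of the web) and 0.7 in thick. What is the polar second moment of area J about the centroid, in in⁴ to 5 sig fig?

J ≈ 86.848 in⁴

Split into non-overlapping primitives; take the origin at the lower-left of the bounding box.
Web: 0.4 × 8, A = 3.2 in², y = 4 in, Ī = 17.06667 in⁴.
Top flange (beyond web): 3.2 × 0.7, A = 2.24 in², y = 7.65 in, Ī = 0.09146667 in⁴.
Bottom flange (beyond web): 3.2 × 0.7, A = 2.24 in², y = 0.35 in, Ī = 0.09146667 in⁴.
By symmetry the centroid is at mid-height, ȳ = 4 in.
Transfer each piece to the centroidal x-axis using Ī + A·d² with d = y − 4:
  web: d = 0 in → contributes +17.06667 in⁴
  top flange (beyond web): d = 3.65 in → contributes +29.93387 in⁴
  bottom flange (beyond web): d = -3.65 in → contributes +29.93387 in⁴
Total I = 76.9344 in⁴.
For the y-axis: x̄ = 1.25 in.
Repeating about the centroidal y-axis gives I_y = 9.9136 in⁴.
Polar second moment: J = I_x + I_y = 86.848 in⁴.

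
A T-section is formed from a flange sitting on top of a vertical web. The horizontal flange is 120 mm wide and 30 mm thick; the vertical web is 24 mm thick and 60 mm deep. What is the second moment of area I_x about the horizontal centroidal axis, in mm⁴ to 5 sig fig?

I_x ≈ 2.7849 × 10⁶ mm⁴

Treat the section as a set of non-overlapping primitives; coordinates are from the bounding-box lower-left.
Flange: 120 × 30, A = 3 600 mm², y = 75 mm, Ī = 270 000 mm⁴.
Web: 24 × 60, A = 1 440 mm², y = 30 mm, Ī = 432 000 mm⁴.
Centroid: ȳ = ΣA·y / ΣA = 62.14286 mm.
Transfer each piece to the horizontal centroidal axis using Ī + A·d² with d = y − 62.14286:
  flange: d = 12.85714 mm → contributes +865 102 mm⁴
  web: d = -32.14286 mm → contributes +1 919 755 mm⁴
Total I = 2 784 857 mm⁴.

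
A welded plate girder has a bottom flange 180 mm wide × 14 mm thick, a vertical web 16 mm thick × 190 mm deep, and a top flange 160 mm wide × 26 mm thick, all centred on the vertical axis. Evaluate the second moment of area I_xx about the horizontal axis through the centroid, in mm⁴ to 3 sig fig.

Break the section into simple shapes (no overlaps), measuring from the bottom-left corner of the bounding box.
Bottom plate: 180 × 14, A = 2 520 mm², y = 7 mm, Ī = 41 160 mm⁴.
Web plate: 16 × 190, A = 3 040 mm², y = 109 mm, Ī = 9 145 333 mm⁴.
Top plate: 160 × 26, A = 4 160 mm², y = 217 mm, Ī = 234 347 mm⁴.
Centroid: ȳ = ΣA·y / ΣA = 128.78 mm.
Transfer each piece to the horizontal axis through the centroid using Ī + A·d² with d = y − 128.78:
  bottom plate: d = -121.78 mm → contributes +37 412 324 mm⁴
  web plate: d = -19.778 mm → contributes +10 334 461 mm⁴
  top plate: d = 88.222 mm → contributes +32 612 294 mm⁴
Total I = 80 359 080 mm⁴.

I_xx ≈ 8.04 × 10⁷ mm⁴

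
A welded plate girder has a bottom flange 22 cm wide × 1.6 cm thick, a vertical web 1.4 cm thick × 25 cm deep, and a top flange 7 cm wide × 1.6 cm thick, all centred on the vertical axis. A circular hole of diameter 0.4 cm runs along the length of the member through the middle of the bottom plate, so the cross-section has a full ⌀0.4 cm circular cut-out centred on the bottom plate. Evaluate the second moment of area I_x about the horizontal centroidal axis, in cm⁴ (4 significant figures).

I_x ≈ 8778 cm⁴

Decompose the section into non-overlapping parts with the origin at the bottom-left of its bounding rectangle.
Bottom plate: 22 × 1.6, A = 35.2 cm², y = 0.8 cm, Ī = 7.50933 cm⁴.
Web plate: 1.4 × 25, A = 35 cm², y = 14.1 cm, Ī = 1822.92 cm⁴.
Top plate: 7 × 1.6, A = 11.2 cm², y = 27.4 cm, Ī = 2.38933 cm⁴.
Hole (subtracted): ⌀0.4, A = 0.125664 cm², y = 0.8 cm, Ī = 0.00125664 cm⁴.
Centroid: ȳ = ΣA·y / ΣA = 10.1931 cm.
Transfer each piece to the horizontal centroidal axis using Ī + A·d² with d = y − 10.1931:
  bottom plate: d = -9.39312 cm → contributes +3113.23 cm⁴
  web plate: d = 3.90688 cm → contributes +2357.15 cm⁴
  top plate: d = 17.2069 cm → contributes +3318.45 cm⁴
  hole: d = -9.39312 cm → contributes −11.0887 cm⁴
Total I = 8777.74 cm⁴.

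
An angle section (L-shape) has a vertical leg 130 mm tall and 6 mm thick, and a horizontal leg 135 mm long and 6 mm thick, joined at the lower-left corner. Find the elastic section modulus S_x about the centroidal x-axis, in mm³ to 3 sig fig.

Break the section into simple shapes (no overlaps), measuring from the bottom-left corner of the bounding box.
Vertical leg: 6 × 130, A = 780 mm², y = 65 mm, Ī = 1 098 500 mm⁴.
Horizontal leg (remainder): 129 × 6, A = 774 mm², y = 3 mm, Ī = 2 322 mm⁴.
Centroid: ȳ = ΣA·y / ΣA = 34.12 mm.
Transfer each piece to the centroidal x-axis using Ī + A·d² with d = y − 34.12:
  vertical leg: d = 30.88 mm → contributes +1 842 303 mm⁴
  horizontal leg (remainder): d = -31.12 mm → contributes +751 891 mm⁴
Total I = 2 594 194 mm⁴.
Extreme fibre distance c = 95.88 mm; S = I/c = 27 057 mm³.

S_x ≈ 2.71 × 10⁴ mm³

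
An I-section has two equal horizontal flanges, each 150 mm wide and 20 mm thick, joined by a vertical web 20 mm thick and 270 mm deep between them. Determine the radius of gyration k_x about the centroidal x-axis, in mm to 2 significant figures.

Treat the section as a set of non-overlapping primitives; coordinates are from the bounding-box lower-left.
Bottom flange: 150 × 20, A = 3 000 mm², y = 10 mm, Ī = 100 000 mm⁴.
Web: 20 × 270, A = 5 400 mm², y = 155 mm, Ī = 32 805 000 mm⁴.
Top flange: 150 × 20, A = 3 000 mm², y = 300 mm, Ī = 100 000 mm⁴.
By symmetry the centroid is at mid-height, ȳ = 155 mm.
Transfer each piece to the centroidal x-axis using Ī + A·d² with d = y − 155:
  bottom flange: d = -145 mm → contributes +63 175 000 mm⁴
  web: d = 0 mm → contributes +32 805 000 mm⁴
  top flange: d = 145 mm → contributes +63 175 000 mm⁴
Total I = 159 155 000 mm⁴.
Radius of gyration: k = √(I/A) = √(159 155 000 / 11 400) = 118.2 mm.

k_x ≈ 120 mm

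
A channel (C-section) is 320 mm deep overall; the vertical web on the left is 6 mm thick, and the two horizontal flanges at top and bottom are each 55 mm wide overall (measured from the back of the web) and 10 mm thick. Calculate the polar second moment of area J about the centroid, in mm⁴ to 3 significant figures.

J ≈ 4.06 × 10⁷ mm⁴

Split into non-overlapping primitives; take the origin at the lower-left of the bounding box.
Web: 6 × 320, A = 1 920 mm², y = 160 mm, Ī = 16 384 000 mm⁴.
Top flange (beyond web): 49 × 10, A = 490 mm², y = 315 mm, Ī = 4083.3 mm⁴.
Bottom flange (beyond web): 49 × 10, A = 490 mm², y = 5 mm, Ī = 4083.3 mm⁴.
By symmetry the centroid is at mid-height, ȳ = 160 mm.
Transfer each piece to the centroidal x-axis using Ī + A·d² with d = y − 160:
  web: d = 0 mm → contributes +16 384 000 mm⁴
  top flange (beyond web): d = 155 mm → contributes +11 776 333 mm⁴
  bottom flange (beyond web): d = -155 mm → contributes +11 776 333 mm⁴
Total I = 39 936 667 mm⁴.
For the y-axis: x̄ = 12.293 mm.
Repeating about the centroidal y-axis gives I_y = 692 518 mm⁴.
Polar second moment: J = I_x + I_y = 40 629 184 mm⁴.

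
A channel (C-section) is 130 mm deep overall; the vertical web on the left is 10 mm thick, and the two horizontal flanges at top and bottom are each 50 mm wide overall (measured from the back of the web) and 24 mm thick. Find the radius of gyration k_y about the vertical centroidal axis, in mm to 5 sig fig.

k_y ≈ 15.275 mm

Split into non-overlapping primitives; take the origin at the lower-left of the bounding box.
Web: 10 × 130, A = 1 300 mm², x = 5 mm, Ī = 10833.33 mm⁴.
Top flange (beyond web): 40 × 24, A = 960 mm², x = 30 mm, Ī = 128 000 mm⁴.
Bottom flange (beyond web): 40 × 24, A = 960 mm², x = 30 mm, Ī = 128 000 mm⁴.
Centroid: x̄ = ΣA·x / ΣA = 19.90683 mm.
Transfer each piece to the vertical centroidal axis using Ī + A·d² with d = x − 19.90683:
  web: d = -14.90683 mm → contributes +299711.1 mm⁴
  top flange (beyond web): d = 10.09317 mm → contributes +225797.2 mm⁴
  bottom flange (beyond web): d = 10.09317 mm → contributes +225797.2 mm⁴
Total I = 751305.4 mm⁴.
Radius of gyration: k = √(I/A) = √(751305.4 / 3 220) = 15.27497 mm.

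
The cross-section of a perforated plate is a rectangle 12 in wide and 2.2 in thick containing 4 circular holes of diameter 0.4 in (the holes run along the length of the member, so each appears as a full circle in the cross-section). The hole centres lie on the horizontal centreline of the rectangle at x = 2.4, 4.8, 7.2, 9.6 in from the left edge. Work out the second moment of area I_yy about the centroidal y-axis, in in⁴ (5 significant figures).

I_yy ≈ 313.18 in⁴

Split into non-overlapping primitives; take the origin at the lower-left of the bounding box.
Plate: 12 × 2.2, A = 26.4 in², x = 6 in, Ī = 316.8 in⁴.
Hole 1 (subtracted): ⌀0.4, A = 0.1256637 in², x = 2.4 in, Ī = 0.001256637 in⁴.
Hole 2 (subtracted): ⌀0.4, A = 0.1256637 in², x = 4.8 in, Ī = 0.001256637 in⁴.
Hole 3 (subtracted): ⌀0.4, A = 0.1256637 in², x = 7.2 in, Ī = 0.001256637 in⁴.
Hole 4 (subtracted): ⌀0.4, A = 0.1256637 in², x = 9.6 in, Ī = 0.001256637 in⁴.
By symmetry the centroid is at mid-width, x̄ = 6 in.
Transfer each piece to the centroidal y-axis using Ī + A·d² with d = x − 6:
  plate: d = 0 in → contributes +316.8 in⁴
  hole 1: d = -3.6 in → contributes −1.629858 in⁴
  hole 2: d = -1.2 in → contributes −0.1822124 in⁴
  hole 3: d = 1.2 in → contributes −0.1822124 in⁴
  hole 4: d = 3.6 in → contributes −1.629858 in⁴
Total I = 313.1759 in⁴.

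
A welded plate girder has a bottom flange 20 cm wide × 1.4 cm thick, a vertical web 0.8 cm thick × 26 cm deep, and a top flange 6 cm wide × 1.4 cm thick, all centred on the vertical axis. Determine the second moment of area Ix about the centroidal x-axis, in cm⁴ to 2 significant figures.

Ix ≈ 6700 cm⁴

Break the section into simple shapes (no overlaps), measuring from the bottom-left corner of the bounding box.
Bottom plate: 20 × 1.4, A = 28 cm², y = 0.7 cm, Ī = 4.573 cm⁴.
Web plate: 0.8 × 26, A = 20.8 cm², y = 14.4 cm, Ī = 1 172 cm⁴.
Top plate: 6 × 1.4, A = 8.4 cm², y = 28.1 cm, Ī = 1.372 cm⁴.
Centroid: ȳ = ΣA·y / ΣA = 9.706 cm.
Transfer each piece to the centroidal x-axis using Ī + A·d² with d = y − 9.706:
  bottom plate: d = -9.006 cm → contributes +2 275 cm⁴
  web plate: d = 4.694 cm → contributes +1 630 cm⁴
  top plate: d = 18.39 cm → contributes +2 844 cm⁴
Total I = 6 749 cm⁴.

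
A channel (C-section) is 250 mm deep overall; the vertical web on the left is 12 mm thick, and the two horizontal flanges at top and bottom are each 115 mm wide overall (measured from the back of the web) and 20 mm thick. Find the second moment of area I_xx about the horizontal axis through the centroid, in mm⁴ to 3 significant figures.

Break the section into simple shapes (no overlaps), measuring from the bottom-left corner of the bounding box.
Web: 12 × 250, A = 3 000 mm², y = 125 mm, Ī = 15 625 000 mm⁴.
Top flange (beyond web): 103 × 20, A = 2 060 mm², y = 240 mm, Ī = 68 667 mm⁴.
Bottom flange (beyond web): 103 × 20, A = 2 060 mm², y = 10 mm, Ī = 68 667 mm⁴.
By symmetry the centroid is at mid-height, ȳ = 125 mm.
Transfer each piece to the horizontal axis through the centroid using Ī + A·d² with d = y − 125:
  web: d = 0 mm → contributes +15 625 000 mm⁴
  top flange (beyond web): d = 115 mm → contributes +27 312 167 mm⁴
  bottom flange (beyond web): d = -115 mm → contributes +27 312 167 mm⁴
Total I = 70 249 333 mm⁴.

I_xx ≈ 7.02 × 10⁷ mm⁴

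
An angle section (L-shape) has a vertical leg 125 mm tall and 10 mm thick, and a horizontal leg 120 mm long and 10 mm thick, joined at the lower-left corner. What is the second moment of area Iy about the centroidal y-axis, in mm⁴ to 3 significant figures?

Iy ≈ 3.23 × 10⁶ mm⁴

Decompose the section into non-overlapping parts with the origin at the bottom-left of its bounding rectangle.
Vertical leg: 10 × 125, A = 1 250 mm², x = 5 mm, Ī = 10 417 mm⁴.
Horizontal leg (remainder): 110 × 10, A = 1 100 mm², x = 65 mm, Ī = 1 109 167 mm⁴.
Centroid: x̄ = ΣA·x / ΣA = 33.085 mm.
Transfer each piece to the centroidal y-axis using Ī + A·d² with d = x − 33.085:
  vertical leg: d = -28.085 mm → contributes +996 383 mm⁴
  horizontal leg (remainder): d = 31.915 mm → contributes +2 229 583 mm⁴
Total I = 3 225 966 mm⁴.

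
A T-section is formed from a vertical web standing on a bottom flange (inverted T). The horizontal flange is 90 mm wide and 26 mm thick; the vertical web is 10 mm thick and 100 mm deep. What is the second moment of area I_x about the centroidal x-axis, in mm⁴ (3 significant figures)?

I_x ≈ 3.75 × 10⁶ mm⁴

Split into non-overlapping primitives; take the origin at the lower-left of the bounding box.
Flange: 90 × 26, A = 2 340 mm², y = 13 mm, Ī = 131 820 mm⁴.
Web: 10 × 100, A = 1 000 mm², y = 76 mm, Ī = 833 333 mm⁴.
Centroid: ȳ = ΣA·y / ΣA = 31.862 mm.
Transfer each piece to the centroidal x-axis using Ī + A·d² with d = y − 31.862:
  flange: d = -18.862 mm → contributes +964 358 mm⁴
  web: d = 44.138 mm → contributes +2 781 472 mm⁴
Total I = 3 745 830 mm⁴.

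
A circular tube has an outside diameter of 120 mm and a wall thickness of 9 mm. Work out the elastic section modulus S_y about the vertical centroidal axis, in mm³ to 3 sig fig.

S_y ≈ 8.11 × 10⁴ mm³

Decompose the section into non-overlapping parts with the origin at the bottom-left of its bounding rectangle.
Outer circle: ⌀120, A = 11 310 mm², x = 60 mm, Ī = 10 178 760 mm⁴.
Bore (subtracted): ⌀102, A = 8171.3 mm², x = 60 mm, Ī = 5 313 376 mm⁴.
By symmetry the centroid is at mid-width, x̄ = 60 mm.
All pieces are centred on the vertical centroidal axis, so I = ΣĪ (holes subtracted) = 4 865 384 mm⁴.
Extreme fibre distance c = 60 mm; S = I/c = 81 090 mm³.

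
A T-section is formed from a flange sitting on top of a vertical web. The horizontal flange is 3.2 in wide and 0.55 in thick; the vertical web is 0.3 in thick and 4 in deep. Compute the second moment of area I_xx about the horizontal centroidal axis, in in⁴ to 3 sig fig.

Break the section into simple shapes (no overlaps), measuring from the bottom-left corner of the bounding box.
Flange: 3.2 × 0.55, A = 1.76 in², y = 4.275 in, Ī = 0.044367 in⁴.
Web: 0.3 × 4, A = 1.2 in², y = 2 in, Ī = 1.6 in⁴.
Centroid: ȳ = ΣA·y / ΣA = 3.3527 in.
Transfer each piece to the horizontal centroidal axis using Ī + A·d² with d = y − 3.3527:
  flange: d = 0.9223 in → contributes +1.5415 in⁴
  web: d = -1.3527 in → contributes +3.7958 in⁴
Total I = 5.3372 in⁴.

I_xx ≈ 5.34 in⁴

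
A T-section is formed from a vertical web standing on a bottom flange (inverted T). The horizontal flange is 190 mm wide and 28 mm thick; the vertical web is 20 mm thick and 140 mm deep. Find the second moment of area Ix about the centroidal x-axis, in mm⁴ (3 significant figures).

Ix ≈ 1.79 × 10⁷ mm⁴

Break the section into simple shapes (no overlaps), measuring from the bottom-left corner of the bounding box.
Flange: 190 × 28, A = 5 320 mm², y = 14 mm, Ī = 347 573 mm⁴.
Web: 20 × 140, A = 2 800 mm², y = 98 mm, Ī = 4 573 333 mm⁴.
Centroid: ȳ = ΣA·y / ΣA = 42.966 mm.
Transfer each piece to the centroidal x-axis using Ī + A·d² with d = y − 42.966:
  flange: d = -28.966 mm → contributes +4 811 060 mm⁴
  web: d = 55.034 mm → contributes +13 053 957 mm⁴
Total I = 17 865 017 mm⁴.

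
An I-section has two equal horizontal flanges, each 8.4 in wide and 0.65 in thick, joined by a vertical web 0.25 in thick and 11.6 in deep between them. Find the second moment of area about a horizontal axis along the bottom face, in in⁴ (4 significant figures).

Decompose the section into non-overlapping parts with the origin at the bottom-left of its bounding rectangle.
Bottom flange: 8.4 × 0.65, A = 5.46 in², y = 0.325 in, Ī = 0.192238 in⁴.
Web: 0.25 × 11.6, A = 2.9 in², y = 6.45 in, Ī = 32.5187 in⁴.
Top flange: 8.4 × 0.65, A = 5.46 in², y = 12.575 in, Ī = 0.192238 in⁴.
Transfer each piece to the base of the section using Ī + A·d² with d = y − 0:
  bottom flange: d = 0.325 in → contributes +0.76895 in⁴
  web: d = 6.45 in → contributes +153.166 in⁴
  top flange: d = 12.575 in → contributes +863.585 in⁴
Total I = 1017.52 in⁴.

I_base ≈ 1018 in⁴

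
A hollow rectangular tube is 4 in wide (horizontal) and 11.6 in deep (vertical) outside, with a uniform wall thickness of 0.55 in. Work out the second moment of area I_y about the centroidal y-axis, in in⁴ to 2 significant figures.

I_y ≈ 41 in⁴

Split into non-overlapping primitives; take the origin at the lower-left of the bounding box.
Outer rectangle: 4 × 11.6, A = 46.4 in², x = 2 in, Ī = 61.87 in⁴.
Inner void (subtracted): 2.9 × 10.5, A = 30.45 in², x = 2 in, Ī = 21.34 in⁴.
By symmetry the centroid is at mid-width, x̄ = 2 in.
All pieces are centred on the centroidal y-axis, so I = ΣĪ (holes subtracted) = 40.53 in⁴.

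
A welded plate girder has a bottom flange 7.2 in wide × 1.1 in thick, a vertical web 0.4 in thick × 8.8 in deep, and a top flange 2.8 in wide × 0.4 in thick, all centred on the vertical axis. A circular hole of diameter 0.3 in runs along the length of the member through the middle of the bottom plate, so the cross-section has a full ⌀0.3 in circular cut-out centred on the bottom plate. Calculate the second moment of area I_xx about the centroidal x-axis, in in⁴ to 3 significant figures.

Treat the section as a set of non-overlapping primitives; coordinates are from the bounding-box lower-left.
Bottom plate: 7.2 × 1.1, A = 7.92 in², y = 0.55 in, Ī = 0.7986 in⁴.
Web plate: 0.4 × 8.8, A = 3.52 in², y = 5.5 in, Ī = 22.716 in⁴.
Top plate: 2.8 × 0.4, A = 1.12 in², y = 10.1 in, Ī = 0.014933 in⁴.
Hole (subtracted): ⌀0.3, A = 0.070686 in², y = 0.55 in, Ī = 0.00039761 in⁴.
Centroid: ȳ = ΣA·y / ΣA = 2.8015 in.
Transfer each piece to the centroidal x-axis using Ī + A·d² with d = y − 2.8015:
  bottom plate: d = -2.2515 in → contributes +40.948 in⁴
  web plate: d = 2.6985 in → contributes +48.348 in⁴
  top plate: d = 7.2985 in → contributes +59.675 in⁴
  hole: d = -2.2515 in → contributes −0.35873 in⁴
Total I = 148.61 in⁴.

I_xx ≈ 149 in⁴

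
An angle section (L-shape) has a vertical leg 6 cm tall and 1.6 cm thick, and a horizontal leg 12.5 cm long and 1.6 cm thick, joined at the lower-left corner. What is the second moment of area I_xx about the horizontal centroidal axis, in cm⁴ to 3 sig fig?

I_xx ≈ 62.5 cm⁴

Break the section into simple shapes (no overlaps), measuring from the bottom-left corner of the bounding box.
Vertical leg: 1.6 × 6, A = 9.6 cm², y = 3 cm, Ī = 28.8 cm⁴.
Horizontal leg (remainder): 10.9 × 1.6, A = 17.44 cm², y = 0.8 cm, Ī = 3.7205 cm⁴.
Centroid: ȳ = ΣA·y / ΣA = 1.5811 cm.
Transfer each piece to the horizontal centroidal axis using Ī + A·d² with d = y − 1.5811:
  vertical leg: d = 1.4189 cm → contributes +48.128 cm⁴
  horizontal leg (remainder): d = -0.78107 cm → contributes +14.36 cm⁴
Total I = 62.488 cm⁴.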